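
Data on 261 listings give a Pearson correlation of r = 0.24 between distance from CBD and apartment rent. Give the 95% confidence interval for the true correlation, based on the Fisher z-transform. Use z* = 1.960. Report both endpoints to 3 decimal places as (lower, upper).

(0.122, 0.351)

z_r = atanh(0.24) = 0.244774;  SE = 1/√(n−3) = 1/√258 = 0.062257
z-limits: 0.244774 ± 1.960·0.062257 = 0.244774 ± 0.122024 = [0.122750, 0.366798]
ρ-limits: (tanh 0.122750, tanh 0.366798) = (0.122, 0.351)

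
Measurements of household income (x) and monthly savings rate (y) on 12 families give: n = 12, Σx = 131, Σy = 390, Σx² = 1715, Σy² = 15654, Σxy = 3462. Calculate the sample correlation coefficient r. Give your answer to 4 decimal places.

-0.8635

Numerator: nΣxy − (Σx)(Σy) = 12·3462 − (131)(390) = -9546
Denominator: √[(nΣx²−(Σx)²)(nΣy²−(Σy)²)]
  nΣx²−(Σx)² = 12·1715 − 17161 = 3419;  nΣy²−(Σy)² = 12·15654 − 152100 = 35748
  √(3419·35748) = √122222412 = 11055.4246
r = -9546 / 11055.4246 = -0.8635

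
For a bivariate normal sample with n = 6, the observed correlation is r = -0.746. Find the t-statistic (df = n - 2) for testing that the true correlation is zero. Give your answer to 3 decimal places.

1 − r² = 1 − 0.556516 = 0.443484;  √(1−r²) = 0.665946
√(n−2) = √4 = 2.000000
t = r·√(n−2)/√(1−r²) = -0.746 · 2.000000 / 0.665946 = -2.240

-2.240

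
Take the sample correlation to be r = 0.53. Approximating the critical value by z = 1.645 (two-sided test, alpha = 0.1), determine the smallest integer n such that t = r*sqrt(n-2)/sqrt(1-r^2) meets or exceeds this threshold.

9

Need r·√(n−2)/√(1−r²) ≥ 1.645
√(n−2) ≥ 1.645·√(1−0.2809) / 0.53 = 1.645·0.847998 / 0.53 = 2.6320
n−2 ≥ 6.9274  ⇒  n ≥ 8.9274
Smallest integer n = 9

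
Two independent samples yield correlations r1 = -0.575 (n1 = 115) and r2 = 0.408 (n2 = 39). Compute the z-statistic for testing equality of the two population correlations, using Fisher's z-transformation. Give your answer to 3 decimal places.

Fisher z-transforms: z1 = atanh(-0.575) = -0.654961, z2 = atanh(0.408) = 0.433209; difference d = -1.088170
Var(d) = 1/112 + 1/36 = 0.0089286 + 0.0277778 = 0.0367064
z = d/√Var(d) = -1.088170 / √0.0367064 = -1.088170 / 0.191589 = -5.680

-5.680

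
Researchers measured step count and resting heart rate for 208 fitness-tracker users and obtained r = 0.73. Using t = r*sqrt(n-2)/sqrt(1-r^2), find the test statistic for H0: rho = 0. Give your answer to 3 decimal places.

t = r·√(n−2) / √(1−r²) with r = 0.73, n = 208
  = 0.73·√206 / √(1 − 0.5329)
  = 0.73·14.352700 / 0.683447
  = 10.477471 / 0.683447 = 15.330

15.330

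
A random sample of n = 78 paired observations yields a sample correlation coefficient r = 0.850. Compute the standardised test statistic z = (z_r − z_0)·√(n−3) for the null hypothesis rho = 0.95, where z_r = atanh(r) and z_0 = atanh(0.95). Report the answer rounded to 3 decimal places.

-4.985

Fisher z: atanh(0.850) = 1.256153, atanh(0.95) = 1.831781
z = (z_r − z_0)·√(n−3) = (1.256153 − 1.831781)·√75 = -0.575628 · 8.660254 = -4.985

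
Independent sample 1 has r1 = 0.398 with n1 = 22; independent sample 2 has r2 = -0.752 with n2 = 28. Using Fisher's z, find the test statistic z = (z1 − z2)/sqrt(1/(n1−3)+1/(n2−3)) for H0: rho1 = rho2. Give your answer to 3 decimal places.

z1 = atanh(0.398) = 0.421270,  z2 = atanh(-0.752) = -0.977542
SE = √(1/(n1−3) + 1/(n2−3)) = √(1/19 + 1/25) = √(0.0526316 + 0.0400000) = √0.0926316 = 0.304354
z = (z1 − z2)/SE = (0.421270 − (-0.977542)) / 0.304354 = 1.398812 / 0.304354 = 4.596

4.596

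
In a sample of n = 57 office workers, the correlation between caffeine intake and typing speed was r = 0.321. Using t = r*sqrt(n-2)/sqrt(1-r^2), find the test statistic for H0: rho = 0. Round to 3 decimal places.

t = r·√(n−2) / √(1−r²) with r = 0.321, n = 57
  = 0.321·√55 / √(1 − 0.103041)
  = 0.321·7.416198 / 0.947079
  = 2.380600 / 0.947079 = 2.514

2.514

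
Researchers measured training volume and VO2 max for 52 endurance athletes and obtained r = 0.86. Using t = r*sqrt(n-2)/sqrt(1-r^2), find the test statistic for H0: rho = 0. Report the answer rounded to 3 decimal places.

t = r·√(n−2) / √(1−r²) with r = 0.86, n = 52
  = 0.86·√50 / √(1 − 0.7396)
  = 0.86·7.071068 / 0.510294
  = 6.081118 / 0.510294 = 11.917

11.917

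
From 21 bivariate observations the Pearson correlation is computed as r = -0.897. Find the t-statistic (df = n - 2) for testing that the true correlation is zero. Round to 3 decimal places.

-8.845

1 − r² = 1 − 0.804609 = 0.195391;  √(1−r²) = 0.442031
√(n−2) = √19 = 4.358899
t = r·√(n−2)/√(1−r²) = -0.897 · 4.358899 / 0.442031 = -8.845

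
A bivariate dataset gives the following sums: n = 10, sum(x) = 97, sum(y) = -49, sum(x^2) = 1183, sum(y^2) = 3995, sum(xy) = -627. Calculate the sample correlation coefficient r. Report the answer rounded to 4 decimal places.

-0.1591

Numerator: nΣxy − (Σx)(Σy) = 10·(-627) − (97)(-49) = -1517
Denominator: √[(nΣx²−(Σx)²)(nΣy²−(Σy)²)]
  nΣx²−(Σx)² = 10·1183 − 9409 = 2421;  nΣy²−(Σy)² = 10·3995 − 2401 = 37549
  √(2421·37549) = √90906129 = 9534.4706
r = -1517 / 9534.4706 = -0.1591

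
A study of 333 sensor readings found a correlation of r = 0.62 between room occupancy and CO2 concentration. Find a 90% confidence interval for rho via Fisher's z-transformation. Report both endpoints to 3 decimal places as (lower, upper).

Fisher z: z_r = atanh(r) = ½·ln((1+0.62)/(1−0.62)) = 0.725005
SE(z) = 1/√(n−3) = 1/√330 = 0.055048
90% ⇒ z* = 1.645; margin = 1.645·0.055048 = 0.090554
CI on z-scale: (0.634451, 0.815559)
Back-transform: tanh(0.634451) = 0.561109, tanh(0.815559) = 0.672645

(0.561, 0.673)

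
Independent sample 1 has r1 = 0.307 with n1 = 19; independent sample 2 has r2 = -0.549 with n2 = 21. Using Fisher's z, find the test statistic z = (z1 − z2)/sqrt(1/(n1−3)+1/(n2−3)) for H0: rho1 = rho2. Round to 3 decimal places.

2.719

Fisher z-transforms: z1 = atanh(0.307) = 0.317230, z2 = atanh(-0.549) = -0.616949; difference d = 0.934179
Var(d) = 1/16 + 1/18 = 0.0625000 + 0.0555556 = 0.1180556
z = d/√Var(d) = 0.934179 / √0.1180556 = 0.934179 / 0.343592 = 2.719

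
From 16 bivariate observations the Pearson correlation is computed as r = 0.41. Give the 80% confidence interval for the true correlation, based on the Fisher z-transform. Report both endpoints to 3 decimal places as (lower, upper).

(0.080, 0.659)

z_r = atanh(0.41) = 0.435611;  SE = 1/√(n−3) = 1/√13 = 0.277350
z-limits: 0.435611 ± 1.282·0.277350 = 0.435611 ± 0.355563 = [0.080048, 0.791174]
ρ-limits: (tanh 0.080048, tanh 0.791174) = (0.080, 0.659)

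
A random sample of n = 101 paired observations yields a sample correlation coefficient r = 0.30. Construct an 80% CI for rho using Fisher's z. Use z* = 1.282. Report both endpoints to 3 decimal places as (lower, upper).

(0.178, 0.413)

z_r = atanh(0.30) = 0.309520;  SE = 1/√(n−3) = 1/√98 = 0.101015
z-limits: 0.309520 ± 1.282·0.101015 = 0.309520 ± 0.129501 = [0.180019, 0.439021]
ρ-limits: (tanh 0.180019, tanh 0.439021) = (0.178, 0.413)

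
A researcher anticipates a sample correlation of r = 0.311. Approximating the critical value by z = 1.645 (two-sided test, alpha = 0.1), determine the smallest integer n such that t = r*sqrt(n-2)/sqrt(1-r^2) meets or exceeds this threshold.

r√(n−2)/√(1−r²) ≥ 1.645  ⇔  n−2 ≥ (1.645)²·(1−r²)/r²
(1−r²)/r² = (1−0.096721)/0.096721 = 9.3390
n ≥ 2 + 2.706025·9.3390 = 2 + 25.2716 = 27.2716
⌈27.2716⌉ = 28

28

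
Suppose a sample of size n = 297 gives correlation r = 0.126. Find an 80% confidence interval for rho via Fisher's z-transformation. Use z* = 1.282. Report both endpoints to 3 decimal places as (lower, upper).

(0.052, 0.199)

z_r = atanh(0.126) = 0.126673;  SE = 1/√(n−3) = 1/√294 = 0.058321
z-limits: 0.126673 ± 1.282·0.058321 = 0.126673 ± 0.074768 = [0.051905, 0.201441]
ρ-limits: (tanh 0.051905, tanh 0.201441) = (0.052, 0.199)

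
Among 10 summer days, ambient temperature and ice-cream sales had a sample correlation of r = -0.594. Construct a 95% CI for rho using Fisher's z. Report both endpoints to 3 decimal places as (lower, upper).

z_r = atanh(-0.594) = -0.683824;  SE = 1/√(n−3) = 1/√7 = 0.377964
z-limits: -0.683824 ± 1.960·0.377964 = -0.683824 ± 0.740809 = [-1.424633, 0.056985]
ρ-limits: (tanh -1.424633, tanh 0.056985) = (-0.891, 0.057)

(-0.891, 0.057)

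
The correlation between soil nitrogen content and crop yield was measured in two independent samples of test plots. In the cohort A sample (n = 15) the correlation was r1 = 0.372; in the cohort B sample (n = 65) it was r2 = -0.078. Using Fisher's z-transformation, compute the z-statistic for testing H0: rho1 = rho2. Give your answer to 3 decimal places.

1.487

Fisher z-transforms: z1 = atanh(0.372) = 0.390742, z2 = atanh(-0.078) = -0.078159; difference d = 0.468901
Var(d) = 1/12 + 1/62 = 0.0833333 + 0.0161290 = 0.0994623
z = d/√Var(d) = 0.468901 / √0.0994623 = 0.468901 / 0.315376 = 1.487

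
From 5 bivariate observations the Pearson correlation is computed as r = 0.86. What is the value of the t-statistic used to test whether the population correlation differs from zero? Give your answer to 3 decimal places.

1 − r² = 1 − 0.7396 = 0.2604;  √(1−r²) = 0.510294
√(n−2) = √3 = 1.732051
t = r·√(n−2)/√(1−r²) = 0.86 · 1.732051 / 0.510294 = 2.919

2.919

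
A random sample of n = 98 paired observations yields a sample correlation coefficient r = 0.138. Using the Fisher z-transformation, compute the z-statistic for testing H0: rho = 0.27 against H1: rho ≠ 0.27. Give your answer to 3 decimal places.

-1.345

Fisher z: atanh(0.138) = 0.138886, atanh(0.27) = 0.276864
z = (z_r − z_0)·√(n−3) = (0.138886 − 0.276864)·√95 = -0.137978 · 9.746794 = -1.345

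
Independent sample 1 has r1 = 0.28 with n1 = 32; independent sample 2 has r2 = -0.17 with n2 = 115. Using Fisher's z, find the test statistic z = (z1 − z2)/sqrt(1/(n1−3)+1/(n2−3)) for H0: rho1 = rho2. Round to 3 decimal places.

2.205

z1 = atanh(0.28) = 0.287682,  z2 = atanh(-0.17) = -0.171667
SE = √(1/(n1−3) + 1/(n2−3)) = √(1/29 + 1/112) = √(0.0344828 + 0.0089286) = √0.0434114 = 0.208354
z = (z1 − z2)/SE = (0.287682 − (-0.171667)) / 0.208354 = 0.459349 / 0.208354 = 2.205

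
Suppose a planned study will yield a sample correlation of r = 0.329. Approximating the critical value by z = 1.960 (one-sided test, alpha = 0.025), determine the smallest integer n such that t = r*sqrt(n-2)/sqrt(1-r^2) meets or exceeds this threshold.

34

r√(n−2)/√(1−r²) ≥ 1.960  ⇔  n−2 ≥ (1.960)²·(1−r²)/r²
(1−r²)/r² = (1−0.108241)/0.108241 = 8.2386
n ≥ 2 + 3.8416·8.2386 = 2 + 31.6494 = 33.6494
⌈33.6494⌉ = 34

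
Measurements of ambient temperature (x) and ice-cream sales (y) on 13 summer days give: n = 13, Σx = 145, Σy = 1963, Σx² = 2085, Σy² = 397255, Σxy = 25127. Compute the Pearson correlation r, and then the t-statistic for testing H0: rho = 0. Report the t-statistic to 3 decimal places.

1.769

S_xy = nΣxy − ΣxΣy = 13·25127 − 145·1963 = 326651 − 284635 = 42016
S_xx = nΣx² − (Σx)² = 13·2085 − 145² = 27105 − 21025 = 6080
S_yy = nΣy² − (Σy)² = 13·397255 − 1963² = 5164315 − 3853369 = 1310946
r = S_xy / √(S_xx·S_yy) = 42016 / √(6080·1310946) = 42016 / √7970551680 = 42016 / 89277.9462 = 0.4706
t = r·√(n−2)/√(1−r²) = 0.4706·√11 / √(1−0.221464) = 1.560804 / 0.882347 = 1.769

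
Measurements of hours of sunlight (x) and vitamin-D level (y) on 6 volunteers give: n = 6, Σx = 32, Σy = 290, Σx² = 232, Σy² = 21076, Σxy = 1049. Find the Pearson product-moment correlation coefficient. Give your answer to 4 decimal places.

S_xy = nΣxy − ΣxΣy = 6·1049 − 32·290 = 6294 − 9280 = -2986
S_xx = nΣx² − (Σx)² = 6·232 − 32² = 1392 − 1024 = 368
S_yy = nΣy² − (Σy)² = 6·21076 − 290² = 126456 − 84100 = 42356
r = S_xy / √(S_xx·S_yy) = -2986 / √(368·42356) = -2986 / √15587008 = -2986 / 3948.0385 = -0.7563

-0.7563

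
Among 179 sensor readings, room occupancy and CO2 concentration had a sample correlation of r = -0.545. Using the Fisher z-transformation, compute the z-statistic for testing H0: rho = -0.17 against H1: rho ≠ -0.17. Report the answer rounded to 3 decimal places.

z_r = atanh(-0.545) = -0.611241,  z_0 = atanh(-0.17) = -0.171667
SE = 1/√(n−3) = 1/√176 = 0.075378
z = (z_r − z_0)/SE = (-0.611241 − (-0.171667)) / 0.075378 = -0.439574 / 0.075378 = -5.832

-5.832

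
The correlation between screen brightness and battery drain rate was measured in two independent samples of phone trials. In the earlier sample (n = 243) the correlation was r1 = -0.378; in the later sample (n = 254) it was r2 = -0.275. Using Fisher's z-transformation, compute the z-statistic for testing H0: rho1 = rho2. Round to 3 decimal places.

-1.279

Fisher z-transforms: z1 = atanh(-0.378) = -0.397724, z2 = atanh(-0.275) = -0.282265; difference d = -0.115459
Var(d) = 1/240 + 1/251 = 0.0041667 + 0.0039841 = 0.0081508
z = d/√Var(d) = -0.115459 / √0.0081508 = -0.115459 / 0.090282 = -1.279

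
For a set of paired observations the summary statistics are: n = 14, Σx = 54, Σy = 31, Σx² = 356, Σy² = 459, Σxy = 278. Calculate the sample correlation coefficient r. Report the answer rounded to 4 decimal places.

0.6598

S_xy = nΣxy − ΣxΣy = 14·278 − 54·31 = 3892 − 1674 = 2218
S_xx = nΣx² − (Σx)² = 14·356 − 54² = 4984 − 2916 = 2068
S_yy = nΣy² − (Σy)² = 14·459 − 31² = 6426 − 961 = 5465
r = S_xy / √(S_xx·S_yy) = 2218 / √(2068·5465) = 2218 / √11301620 = 2218 / 3361.7882 = 0.6598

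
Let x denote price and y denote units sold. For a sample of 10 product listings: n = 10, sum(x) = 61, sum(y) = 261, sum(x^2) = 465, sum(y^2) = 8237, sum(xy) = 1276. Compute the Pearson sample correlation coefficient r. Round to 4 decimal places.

-0.8688

Numerator: nΣxy − (Σx)(Σy) = 10·1276 − (61)(261) = -3161
Denominator: √[(nΣx²−(Σx)²)(nΣy²−(Σy)²)]
  nΣx²−(Σx)² = 10·465 − 3721 = 929;  nΣy²−(Σy)² = 10·8237 − 68121 = 14249
  √(929·14249) = √13237321 = 3638.3129
r = -3161 / 3638.3129 = -0.8688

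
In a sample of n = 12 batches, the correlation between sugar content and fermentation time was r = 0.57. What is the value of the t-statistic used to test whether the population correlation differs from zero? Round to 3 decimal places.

2.194

t = r·√(n−2) / √(1−r²) with r = 0.57, n = 12
  = 0.57·√10 / √(1 − 0.3249)
  = 0.57·3.162278 / 0.821645
  = 1.802498 / 0.821645 = 2.194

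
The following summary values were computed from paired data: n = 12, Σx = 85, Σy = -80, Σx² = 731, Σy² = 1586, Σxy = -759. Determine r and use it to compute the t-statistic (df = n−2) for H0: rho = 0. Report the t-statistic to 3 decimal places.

Numerator: nΣxy − (Σx)(Σy) = 12·(-759) − (85)(-80) = -2308
Denominator: √[(nΣx²−(Σx)²)(nΣy²−(Σy)²)]
  nΣx²−(Σx)² = 12·731 − 7225 = 1547;  nΣy²−(Σy)² = 12·1586 − 6400 = 12632
  √(1547·12632) = √19541704 = 4420.6000
r = -2308 / 4420.6000 = -0.5221
t = r·√(n−2)/√(1−r²) = -0.5221·√10 / √(1−0.272588) = -1.651025 / 0.852885 = -1.936

-1.936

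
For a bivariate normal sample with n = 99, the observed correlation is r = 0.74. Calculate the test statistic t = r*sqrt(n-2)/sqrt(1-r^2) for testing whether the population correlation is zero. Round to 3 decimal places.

t = r·√(n−2) / √(1−r²) with r = 0.74, n = 99
  = 0.74·√97 / √(1 − 0.5476)
  = 0.74·9.848858 / 0.672607
  = 7.288155 / 0.672607 = 10.836

10.836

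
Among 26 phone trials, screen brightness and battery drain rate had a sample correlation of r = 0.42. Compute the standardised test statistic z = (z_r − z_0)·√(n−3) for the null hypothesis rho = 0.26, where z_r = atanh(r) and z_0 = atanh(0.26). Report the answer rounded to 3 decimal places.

z_r = atanh(0.42) = 0.447692,  z_0 = atanh(0.26) = 0.266108
SE = 1/√(n−3) = 1/√23 = 0.208514
z = (z_r − z_0)/SE = (0.447692 − 0.266108) / 0.208514 = 0.181584 / 0.208514 = 0.871

0.871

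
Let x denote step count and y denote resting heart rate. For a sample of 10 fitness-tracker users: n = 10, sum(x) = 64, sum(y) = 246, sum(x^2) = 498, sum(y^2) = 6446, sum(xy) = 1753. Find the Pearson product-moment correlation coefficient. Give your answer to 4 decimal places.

0.9565

Numerator: nΣxy − (Σx)(Σy) = 10·1753 − (64)(246) = 1786
Denominator: √[(nΣx²−(Σx)²)(nΣy²−(Σy)²)]
  nΣx²−(Σx)² = 10·498 − 4096 = 884;  nΣy²−(Σy)² = 10·6446 − 60516 = 3944
  √(884·3944) = √3486496 = 1867.2161
r = 1786 / 1867.2161 = 0.9565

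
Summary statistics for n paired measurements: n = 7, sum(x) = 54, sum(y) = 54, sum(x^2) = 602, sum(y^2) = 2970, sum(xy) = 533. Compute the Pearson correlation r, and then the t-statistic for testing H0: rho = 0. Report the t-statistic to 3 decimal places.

0.384

Numerator: nΣxy − (Σx)(Σy) = 7·533 − (54)(54) = 815
Denominator: √[(nΣx²−(Σx)²)(nΣy²−(Σy)²)]
  nΣx²−(Σx)² = 7·602 − 2916 = 1298;  nΣy²−(Σy)² = 7·2970 − 2916 = 17874
  √(1298·17874) = √23200452 = 4816.6848
r = 815 / 4816.6848 = 0.1692
t = r·√(n−2)/√(1−r²) = 0.1692·√5 / √(1−0.028629) = 0.378343 / 0.985582 = 0.384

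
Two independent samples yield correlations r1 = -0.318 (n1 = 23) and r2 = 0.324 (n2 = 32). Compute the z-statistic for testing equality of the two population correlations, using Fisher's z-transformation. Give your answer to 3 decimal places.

Fisher z-transforms: z1 = atanh(-0.318) = -0.329421, z2 = atanh(0.324) = 0.336110; difference d = -0.665531
Var(d) = 1/20 + 1/29 = 0.0500000 + 0.0344828 = 0.0844828
z = d/√Var(d) = -0.665531 / √0.0844828 = -0.665531 / 0.290659 = -2.290

-2.290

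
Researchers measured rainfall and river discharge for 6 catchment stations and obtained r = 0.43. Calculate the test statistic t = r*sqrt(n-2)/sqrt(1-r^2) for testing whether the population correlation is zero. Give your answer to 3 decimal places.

t = r·√(n−2) / √(1−r²) with r = 0.43, n = 6
  = 0.43·√4 / √(1 − 0.1849)
  = 0.43·2.000000 / 0.902829
  = 0.860000 / 0.902829 = 0.953

0.953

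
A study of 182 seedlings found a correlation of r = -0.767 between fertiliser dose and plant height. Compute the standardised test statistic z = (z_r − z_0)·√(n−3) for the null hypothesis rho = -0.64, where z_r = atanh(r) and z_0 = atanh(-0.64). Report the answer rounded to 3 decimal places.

-3.409

Fisher z: atanh(-0.767) = -1.013000, atanh(-0.64) = -0.758174
z = (z_r − z_0)·√(n−3) = (-1.013000 − (-0.758174))·√179 = -0.254826 · 13.379088 = -3.409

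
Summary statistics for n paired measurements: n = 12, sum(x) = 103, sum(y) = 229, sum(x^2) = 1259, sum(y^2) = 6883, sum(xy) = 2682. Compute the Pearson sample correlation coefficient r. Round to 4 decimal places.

0.7381

Numerator: nΣxy − (Σx)(Σy) = 12·2682 − (103)(229) = 8597
Denominator: √[(nΣx²−(Σx)²)(nΣy²−(Σy)²)]
  nΣx²−(Σx)² = 12·1259 − 10609 = 4499;  nΣy²−(Σy)² = 12·6883 − 52441 = 30155
  √(4499·30155) = √135667345 = 11647.6326
r = 8597 / 11647.6326 = 0.7381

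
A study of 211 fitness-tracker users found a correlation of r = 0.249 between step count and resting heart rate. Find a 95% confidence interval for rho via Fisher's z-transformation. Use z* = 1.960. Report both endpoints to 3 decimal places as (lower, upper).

Fisher z: z_r = atanh(r) = ½·ln((1+0.249)/(1−0.249)) = 0.254346
SE(z) = 1/√(n−3) = 1/√208 = 0.069338
95% ⇒ z* = 1.960; margin = 1.960·0.069338 = 0.135902
CI on z-scale: (0.118444, 0.390248)
Back-transform: tanh(0.118444) = 0.117893, tanh(0.390248) = 0.371574

(0.118, 0.372)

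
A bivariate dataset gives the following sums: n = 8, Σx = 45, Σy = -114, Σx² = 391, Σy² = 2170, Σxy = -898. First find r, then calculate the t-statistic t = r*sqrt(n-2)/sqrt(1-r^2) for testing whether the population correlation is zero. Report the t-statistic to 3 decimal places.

Numerator: nΣxy − (Σx)(Σy) = 8·(-898) − (45)(-114) = -2054
Denominator: √[(nΣx²−(Σx)²)(nΣy²−(Σy)²)]
  nΣx²−(Σx)² = 8·391 − 2025 = 1103;  nΣy²−(Σy)² = 8·2170 − 12996 = 4364
  √(1103·4364) = √4813492 = 2193.9672
r = -2054 / 2193.9672 = -0.9362
t = r·√(n−2)/√(1−r²) = -0.9362·√6 / √(1−0.876470) = -2.293212 / 0.351468 = -6.525

-6.525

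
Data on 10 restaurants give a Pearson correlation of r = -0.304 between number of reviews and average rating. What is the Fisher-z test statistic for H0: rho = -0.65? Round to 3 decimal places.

1.221

z_r = atanh(-0.304) = -0.313921,  z_0 = atanh(-0.65) = -0.775299
SE = 1/√(n−3) = 1/√7 = 0.377964
z = (z_r − z_0)/SE = (-0.313921 − (-0.775299)) / 0.377964 = 0.461378 / 0.377964 = 1.221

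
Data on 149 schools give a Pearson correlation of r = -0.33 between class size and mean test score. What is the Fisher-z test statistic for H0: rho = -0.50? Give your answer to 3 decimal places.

2.495

z_r = atanh(-0.33) = -0.342828,  z_0 = atanh(-0.50) = -0.549306
SE = 1/√(n−3) = 1/√146 = 0.082761
z = (z_r − z_0)/SE = (-0.342828 − (-0.549306)) / 0.082761 = 0.206478 / 0.082761 = 2.495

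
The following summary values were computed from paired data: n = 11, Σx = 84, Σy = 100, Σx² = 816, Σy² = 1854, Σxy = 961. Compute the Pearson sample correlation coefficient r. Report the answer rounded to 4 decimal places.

Numerator: nΣxy − (Σx)(Σy) = 11·961 − (84)(100) = 2171
Denominator: √[(nΣx²−(Σx)²)(nΣy²−(Σy)²)]
  nΣx²−(Σx)² = 11·816 − 7056 = 1920;  nΣy²−(Σy)² = 11·1854 − 10000 = 10394
  √(1920·10394) = √19956480 = 4467.2676
r = 2171 / 4467.2676 = 0.4860

0.4860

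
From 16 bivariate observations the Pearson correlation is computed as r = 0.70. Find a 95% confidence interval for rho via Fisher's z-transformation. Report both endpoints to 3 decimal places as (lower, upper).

z_r = atanh(0.70) = 0.867301;  SE = 1/√(n−3) = 1/√13 = 0.277350
z-limits: 0.867301 ± 1.960·0.277350 = 0.867301 ± 0.543606 = [0.323695, 1.410907]
ρ-limits: (tanh 0.323695, tanh 1.410907) = (0.313, 0.888)

(0.313, 0.888)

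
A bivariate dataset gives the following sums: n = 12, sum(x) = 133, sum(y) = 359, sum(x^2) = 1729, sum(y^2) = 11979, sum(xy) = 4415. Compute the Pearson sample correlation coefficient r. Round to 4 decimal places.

0.7760

S_xy = nΣxy − ΣxΣy = 12·4415 − 133·359 = 52980 − 47747 = 5233
S_xx = nΣx² − (Σx)² = 12·1729 − 133² = 20748 − 17689 = 3059
S_yy = nΣy² − (Σy)² = 12·11979 − 359² = 143748 − 128881 = 14867
r = S_xy / √(S_xx·S_yy) = 5233 / √(3059·14867) = 5233 / √45478153 = 5233 / 6743.7492 = 0.7760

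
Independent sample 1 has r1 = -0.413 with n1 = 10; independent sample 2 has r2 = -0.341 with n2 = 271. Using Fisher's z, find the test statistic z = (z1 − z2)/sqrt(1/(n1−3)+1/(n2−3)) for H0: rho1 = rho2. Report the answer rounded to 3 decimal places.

-0.219

z1 = atanh(-0.413) = -0.439223,  z2 = atanh(-0.341) = -0.355224
SE = √(1/(n1−3) + 1/(n2−3)) = √(1/7 + 1/268) = √(0.1428571 + 0.0037313) = √0.1465884 = 0.382869
z = (z1 − z2)/SE = (-0.439223 − (-0.355224)) / 0.382869 = -0.083999 / 0.382869 = -0.219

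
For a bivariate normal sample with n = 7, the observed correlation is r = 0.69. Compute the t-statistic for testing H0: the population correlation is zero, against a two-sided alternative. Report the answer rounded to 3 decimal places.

1 − r² = 1 − 0.4761 = 0.5239;  √(1−r²) = 0.723809
√(n−2) = √5 = 2.236068
t = r·√(n−2)/√(1−r²) = 0.69 · 2.236068 / 0.723809 = 2.132

2.132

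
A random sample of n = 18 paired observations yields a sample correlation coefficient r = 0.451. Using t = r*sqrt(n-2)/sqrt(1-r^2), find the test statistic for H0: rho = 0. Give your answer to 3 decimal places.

1 − r² = 1 − 0.203401 = 0.796599;  √(1−r²) = 0.892524
√(n−2) = √16 = 4.000000
t = r·√(n−2)/√(1−r²) = 0.451 · 4.000000 / 0.892524 = 2.021

2.021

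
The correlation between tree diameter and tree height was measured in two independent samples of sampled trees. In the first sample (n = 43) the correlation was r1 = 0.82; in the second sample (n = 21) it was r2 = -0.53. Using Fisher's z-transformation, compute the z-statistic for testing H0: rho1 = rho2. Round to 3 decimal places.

6.155

z1 = atanh(0.82) = 1.156817,  z2 = atanh(-0.53) = -0.590145
SE = √(1/(n1−3) + 1/(n2−3)) = √(1/40 + 1/18) = √(0.0250000 + 0.0555556) = √0.0805556 = 0.283823
z = (z1 − z2)/SE = (1.156817 − (-0.590145)) / 0.283823 = 1.746962 / 0.283823 = 6.155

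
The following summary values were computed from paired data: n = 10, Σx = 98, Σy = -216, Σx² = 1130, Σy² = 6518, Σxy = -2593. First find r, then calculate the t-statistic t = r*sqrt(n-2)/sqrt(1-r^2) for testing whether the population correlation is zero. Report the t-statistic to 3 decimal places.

Numerator: nΣxy − (Σx)(Σy) = 10·(-2593) − (98)(-216) = -4762
Denominator: √[(nΣx²−(Σx)²)(nΣy²−(Σy)²)]
  nΣx²−(Σx)² = 10·1130 − 9604 = 1696;  nΣy²−(Σy)² = 10·6518 − 46656 = 18524
  √(1696·18524) = √31416704 = 5605.0606
r = -4762 / 5605.0606 = -0.8496
t = r·√(n−2)/√(1−r²) = -0.8496·√8 / √(1−0.721820) = -2.403032 / 0.527428 = -4.556

-4.556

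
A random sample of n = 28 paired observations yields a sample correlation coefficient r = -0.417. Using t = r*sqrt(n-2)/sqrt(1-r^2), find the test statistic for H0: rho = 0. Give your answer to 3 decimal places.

t = r·√(n−2) / √(1−r²) with r = -0.417, n = 28
  = -0.417·√26 / √(1 − 0.173889)
  = -0.417·5.099020 / 0.908906
  = -2.126291 / 0.908906 = -2.339

-2.339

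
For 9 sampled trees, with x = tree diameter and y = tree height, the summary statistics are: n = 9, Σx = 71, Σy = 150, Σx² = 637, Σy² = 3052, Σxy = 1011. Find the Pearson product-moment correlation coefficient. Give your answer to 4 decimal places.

-0.8365

S_xy = nΣxy − ΣxΣy = 9·1011 − 71·150 = 9099 − 10650 = -1551
S_xx = nΣx² − (Σx)² = 9·637 − 71² = 5733 − 5041 = 692
S_yy = nΣy² − (Σy)² = 9·3052 − 150² = 27468 − 22500 = 4968
r = S_xy / √(S_xx·S_yy) = -1551 / √(692·4968) = -1551 / √3437856 = -1551 / 1854.1456 = -0.8365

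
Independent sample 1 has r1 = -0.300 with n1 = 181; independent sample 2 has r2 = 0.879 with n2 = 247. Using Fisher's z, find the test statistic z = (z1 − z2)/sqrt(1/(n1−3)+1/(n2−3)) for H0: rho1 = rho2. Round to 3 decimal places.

Fisher z-transforms: z1 = atanh(-0.300) = -0.309520, z2 = atanh(0.879) = 1.371352; difference d = -1.680872
Var(d) = 1/178 + 1/244 = 0.0056180 + 0.0040984 = 0.0097164
z = d/√Var(d) = -1.680872 / √0.0097164 = -1.680872 / 0.098572 = -17.052

-17.052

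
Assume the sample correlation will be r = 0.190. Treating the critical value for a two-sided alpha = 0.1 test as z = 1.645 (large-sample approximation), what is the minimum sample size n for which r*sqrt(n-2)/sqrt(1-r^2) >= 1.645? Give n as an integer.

75

Need r·√(n−2)/√(1−r²) ≥ 1.645
√(n−2) ≥ 1.645·√(1−0.036100) / 0.190 = 1.645·0.981784 / 0.190 = 8.5002
n−2 ≥ 72.2534  ⇒  n ≥ 74.2534
Smallest integer n = 75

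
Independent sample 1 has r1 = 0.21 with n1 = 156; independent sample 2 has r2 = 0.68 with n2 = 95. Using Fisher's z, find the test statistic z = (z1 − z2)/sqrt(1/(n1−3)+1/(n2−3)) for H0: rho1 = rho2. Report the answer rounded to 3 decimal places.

Fisher z-transforms: z1 = atanh(0.21) = 0.213171, z2 = atanh(0.68) = 0.829114; difference d = -0.615943
Var(d) = 1/153 + 1/92 = 0.0065359 + 0.0108696 = 0.0174055
z = d/√Var(d) = -0.615943 / √0.0174055 = -0.615943 / 0.131930 = -4.669

-4.669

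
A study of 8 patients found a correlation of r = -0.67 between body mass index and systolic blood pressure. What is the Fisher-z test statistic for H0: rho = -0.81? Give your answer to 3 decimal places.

Fisher z: atanh(-0.67) = -0.810743, atanh(-0.81) = -1.127029
z = (z_r − z_0)·√(n−3) = (-0.810743 − (-1.127029))·√5 = 0.316286 · 2.236068 = 0.707

0.707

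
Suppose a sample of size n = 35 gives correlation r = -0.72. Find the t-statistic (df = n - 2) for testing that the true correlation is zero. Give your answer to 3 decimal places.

-5.960

1 − r² = 1 − 0.5184 = 0.4816;  √(1−r²) = 0.693974
√(n−2) = √33 = 5.744563
t = r·√(n−2)/√(1−r²) = -0.72 · 5.744563 / 0.693974 = -5.960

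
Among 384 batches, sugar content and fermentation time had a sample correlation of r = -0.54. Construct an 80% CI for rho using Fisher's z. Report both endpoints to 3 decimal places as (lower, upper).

Fisher z: z_r = atanh(r) = ½·ln((1+(-0.54))/(1−(-0.54))) = -0.604156
SE(z) = 1/√(n−3) = 1/√381 = 0.051232
80% ⇒ z* = 1.282; margin = 1.282·0.051232 = 0.065679
CI on z-scale: (-0.669835, -0.538477)
Back-transform: tanh(-0.669835) = -0.584871, tanh(-0.538477) = -0.491834

(-0.585, -0.492)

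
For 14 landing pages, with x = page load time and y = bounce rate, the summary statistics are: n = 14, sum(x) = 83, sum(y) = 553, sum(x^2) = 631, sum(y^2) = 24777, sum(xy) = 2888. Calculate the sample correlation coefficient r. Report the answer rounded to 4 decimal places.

-0.6117

S_xy = nΣxy − ΣxΣy = 14·2888 − 83·553 = 40432 − 45899 = -5467
S_xx = nΣx² − (Σx)² = 14·631 − 83² = 8834 − 6889 = 1945
S_yy = nΣy² − (Σy)² = 14·24777 − 553² = 346878 − 305809 = 41069
r = S_xy / √(S_xx·S_yy) = -5467 / √(1945·41069) = -5467 / √79879205 = -5467 / 8937.5167 = -0.6117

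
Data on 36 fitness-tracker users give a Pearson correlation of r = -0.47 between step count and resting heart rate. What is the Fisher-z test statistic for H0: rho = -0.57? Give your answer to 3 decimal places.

0.790

Fisher z: atanh(-0.47) = -0.510070, atanh(-0.57) = -0.647523
z = (z_r − z_0)·√(n−3) = (-0.510070 − (-0.647523))·√33 = 0.137453 · 5.744563 = 0.790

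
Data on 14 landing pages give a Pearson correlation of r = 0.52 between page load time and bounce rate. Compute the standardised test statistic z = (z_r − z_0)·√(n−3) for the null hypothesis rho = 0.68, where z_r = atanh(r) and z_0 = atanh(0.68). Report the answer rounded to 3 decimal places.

z_r = atanh(0.52) = 0.576340,  z_0 = atanh(0.68) = 0.829114
SE = 1/√(n−3) = 1/√11 = 0.301511
z = (z_r − z_0)/SE = (0.576340 − 0.829114) / 0.301511 = -0.252774 / 0.301511 = -0.838

-0.838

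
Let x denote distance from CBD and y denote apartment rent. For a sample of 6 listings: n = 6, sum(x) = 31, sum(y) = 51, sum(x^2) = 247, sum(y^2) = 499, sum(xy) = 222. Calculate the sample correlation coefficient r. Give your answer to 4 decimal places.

S_xy = nΣxy − ΣxΣy = 6·222 − 31·51 = 1332 − 1581 = -249
S_xx = nΣx² − (Σx)² = 6·247 − 31² = 1482 − 961 = 521
S_yy = nΣy² − (Σy)² = 6·499 − 51² = 2994 − 2601 = 393
r = S_xy / √(S_xx·S_yy) = -249 / √(521·393) = -249 / √204753 = -249 / 452.4964 = -0.5503

-0.5503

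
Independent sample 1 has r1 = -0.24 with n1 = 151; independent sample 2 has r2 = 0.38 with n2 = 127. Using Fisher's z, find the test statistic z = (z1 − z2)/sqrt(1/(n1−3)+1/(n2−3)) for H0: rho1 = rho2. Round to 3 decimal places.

-5.297

Fisher z-transforms: z1 = atanh(-0.24) = -0.244774, z2 = atanh(0.38) = 0.400060; difference d = -0.644834
Var(d) = 1/148 + 1/124 = 0.0067568 + 0.0080645 = 0.0148213
z = d/√Var(d) = -0.644834 / √0.0148213 = -0.644834 / 0.121743 = -5.297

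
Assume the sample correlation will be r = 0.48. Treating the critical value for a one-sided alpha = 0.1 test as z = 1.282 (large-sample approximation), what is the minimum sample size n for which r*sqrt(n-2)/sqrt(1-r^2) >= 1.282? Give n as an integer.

Need r·√(n−2)/√(1−r²) ≥ 1.282
√(n−2) ≥ 1.282·√(1−0.2304) / 0.48 = 1.282·0.877268 / 0.48 = 2.3430
n−2 ≥ 5.4896  ⇒  n ≥ 7.4896
Smallest integer n = 8

8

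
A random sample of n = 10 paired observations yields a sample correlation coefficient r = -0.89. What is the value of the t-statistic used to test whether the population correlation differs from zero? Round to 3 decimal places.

-5.521

t = r·√(n−2) / √(1−r²) with r = -0.89, n = 10
  = -0.89·√8 / √(1 − 0.7921)
  = -0.89·2.828427 / 0.455961
  = -2.517300 / 0.455961 = -5.521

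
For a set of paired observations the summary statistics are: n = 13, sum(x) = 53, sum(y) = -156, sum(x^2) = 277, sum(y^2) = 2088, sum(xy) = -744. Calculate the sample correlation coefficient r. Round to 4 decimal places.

S_xy = nΣxy − ΣxΣy = 13·(-744) − 53·(-156) = -9672 − (-8268) = -1404
S_xx = nΣx² − (Σx)² = 13·277 − 53² = 3601 − 2809 = 792
S_yy = nΣy² − (Σy)² = 13·2088 − (-156)² = 27144 − 24336 = 2808
r = S_xy / √(S_xx·S_yy) = -1404 / √(792·2808) = -1404 / √2223936 = -1404 / 1491.2867 = -0.9415

-0.9415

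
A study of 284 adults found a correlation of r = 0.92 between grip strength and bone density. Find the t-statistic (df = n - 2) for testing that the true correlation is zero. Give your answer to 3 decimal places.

1 − r² = 1 − 0.8464 = 0.1536;  √(1−r²) = 0.391918
√(n−2) = √282 = 16.792856
t = r·√(n−2)/√(1−r²) = 0.92 · 16.792856 / 0.391918 = 39.420

39.420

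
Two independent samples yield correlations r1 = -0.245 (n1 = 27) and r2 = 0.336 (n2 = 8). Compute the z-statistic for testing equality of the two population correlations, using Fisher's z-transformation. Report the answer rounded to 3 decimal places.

Fisher z-transforms: z1 = atanh(-0.245) = -0.250087, z2 = atanh(0.336) = 0.349577; difference d = -0.599664
Var(d) = 1/24 + 1/5 = 0.0416667 + 0.2000000 = 0.2416667
z = d/√Var(d) = -0.599664 / √0.2416667 = -0.599664 / 0.491596 = -1.220

-1.220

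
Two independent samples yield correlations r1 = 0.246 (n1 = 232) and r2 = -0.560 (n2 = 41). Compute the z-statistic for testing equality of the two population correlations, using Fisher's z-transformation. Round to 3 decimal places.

z1 = atanh(0.246) = 0.251151,  z2 = atanh(-0.560) = -0.632833
SE = √(1/(n1−3) + 1/(n2−3)) = √(1/229 + 1/38) = √(0.0043668 + 0.0263158) = √0.0306826 = 0.175164
z = (z1 − z2)/SE = (0.251151 − (-0.632833)) / 0.175164 = 0.883984 / 0.175164 = 5.047

5.047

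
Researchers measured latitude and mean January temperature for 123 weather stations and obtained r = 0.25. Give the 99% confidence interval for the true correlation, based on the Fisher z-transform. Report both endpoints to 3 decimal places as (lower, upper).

z_r = atanh(0.25) = 0.255413;  SE = 1/√(n−3) = 1/√120 = 0.091287
z-limits: 0.255413 ± 2.576·0.091287 = 0.255413 ± 0.235155 = [0.020258, 0.490568]
ρ-limits: (tanh 0.020258, tanh 0.490568) = (0.020, 0.455)

(0.020, 0.455)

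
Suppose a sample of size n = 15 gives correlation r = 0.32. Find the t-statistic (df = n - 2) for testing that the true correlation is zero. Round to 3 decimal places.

t = r·√(n−2) / √(1−r²) with r = 0.32, n = 15
  = 0.32·√13 / √(1 − 0.1024)
  = 0.32·3.605551 / 0.947418
  = 1.153776 / 0.947418 = 1.218

1.218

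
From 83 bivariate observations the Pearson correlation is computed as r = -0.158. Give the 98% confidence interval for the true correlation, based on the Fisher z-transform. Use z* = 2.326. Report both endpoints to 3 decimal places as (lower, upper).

(-0.396, 0.100)

Fisher z: z_r = atanh(r) = ½·ln((1+(-0.158))/(1−(-0.158))) = -0.159335
SE(z) = 1/√(n−3) = 1/√80 = 0.111803
98% ⇒ z* = 2.326; margin = 2.326·0.111803 = 0.260054
CI on z-scale: (-0.419389, 0.100719)
Back-transform: tanh(-0.419389) = -0.396416, tanh(0.100719) = 0.100380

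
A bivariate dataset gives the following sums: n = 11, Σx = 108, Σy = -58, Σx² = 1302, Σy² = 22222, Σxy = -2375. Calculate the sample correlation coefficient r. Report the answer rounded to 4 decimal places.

Numerator: nΣxy − (Σx)(Σy) = 11·(-2375) − (108)(-58) = -19861
Denominator: √[(nΣx²−(Σx)²)(nΣy²−(Σy)²)]
  nΣx²−(Σx)² = 11·1302 − 11664 = 2658;  nΣy²−(Σy)² = 11·22222 − 3364 = 241078
  √(2658·241078) = √640785324 = 25313.7379
r = -19861 / 25313.7379 = -0.7846

-0.7846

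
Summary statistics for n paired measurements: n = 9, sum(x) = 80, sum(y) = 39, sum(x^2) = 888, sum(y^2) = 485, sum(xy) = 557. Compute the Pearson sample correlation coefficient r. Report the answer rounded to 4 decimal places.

S_xy = nΣxy − ΣxΣy = 9·557 − 80·39 = 5013 − 3120 = 1893
S_xx = nΣx² − (Σx)² = 9·888 − 80² = 7992 − 6400 = 1592
S_yy = nΣy² − (Σy)² = 9·485 − 39² = 4365 − 1521 = 2844
r = S_xy / √(S_xx·S_yy) = 1893 / √(1592·2844) = 1893 / √4527648 = 1893 / 2127.8271 = 0.8896

0.8896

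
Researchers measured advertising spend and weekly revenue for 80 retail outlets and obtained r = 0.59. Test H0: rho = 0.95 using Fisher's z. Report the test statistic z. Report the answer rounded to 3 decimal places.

-10.127

z_r = atanh(0.59) = 0.677666,  z_0 = atanh(0.95) = 1.831781
SE = 1/√(n−3) = 1/√77 = 0.113961
z = (z_r − z_0)/SE = (0.677666 − 1.831781) / 0.113961 = -1.154115 / 0.113961 = -10.127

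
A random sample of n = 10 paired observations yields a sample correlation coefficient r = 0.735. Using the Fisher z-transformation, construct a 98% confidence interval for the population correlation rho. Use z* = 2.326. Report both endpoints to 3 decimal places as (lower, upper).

Fisher z: z_r = atanh(r) = ½·ln((1+0.735)/(1−0.735)) = 0.939516
SE(z) = 1/√(n−3) = 1/√7 = 0.377964
98% ⇒ z* = 2.326; margin = 2.326·0.377964 = 0.879144
CI on z-scale: (0.060372, 1.818660)
Back-transform: tanh(0.060372) = 0.060299, tanh(1.818660) = 0.948705

(0.060, 0.949)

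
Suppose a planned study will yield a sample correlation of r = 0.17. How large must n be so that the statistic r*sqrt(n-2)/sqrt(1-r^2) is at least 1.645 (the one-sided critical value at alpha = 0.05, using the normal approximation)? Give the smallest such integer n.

93

r√(n−2)/√(1−r²) ≥ 1.645  ⇔  n−2 ≥ (1.645)²·(1−r²)/r²
(1−r²)/r² = (1−0.0289)/0.0289 = 33.6021
n ≥ 2 + 2.706025·33.6021 = 2 + 90.9281 = 92.9281
⌈92.9281⌉ = 93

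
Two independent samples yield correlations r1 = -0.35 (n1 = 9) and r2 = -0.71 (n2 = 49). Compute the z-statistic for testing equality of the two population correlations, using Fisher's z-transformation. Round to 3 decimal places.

z1 = atanh(-0.35) = -0.365444,  z2 = atanh(-0.71) = -0.887184
SE = √(1/(n1−3) + 1/(n2−3)) = √(1/6 + 1/46) = √(0.1666667 + 0.0217391) = √0.1884058 = 0.434057
z = (z1 − z2)/SE = (-0.365444 − (-0.887184)) / 0.434057 = 0.521740 / 0.434057 = 1.202

1.202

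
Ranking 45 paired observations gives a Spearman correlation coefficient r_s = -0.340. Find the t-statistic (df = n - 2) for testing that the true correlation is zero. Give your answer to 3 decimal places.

1 − r_s² = 1 − 0.115600 = 0.884400;  √(1−r_s²) = 0.940425
√(n−2) = √43 = 6.557439
t = r_s·√(n−2)/√(1−r_s²) = -0.340 · 6.557439 / 0.940425 = -2.371

-2.371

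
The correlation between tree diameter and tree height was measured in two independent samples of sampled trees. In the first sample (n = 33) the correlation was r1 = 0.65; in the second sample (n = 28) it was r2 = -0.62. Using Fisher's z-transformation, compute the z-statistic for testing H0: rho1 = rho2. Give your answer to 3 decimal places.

5.540

Fisher z-transforms: z1 = atanh(0.65) = 0.775299, z2 = atanh(-0.62) = -0.725005; difference d = 1.500304
Var(d) = 1/30 + 1/25 = 0.0333333 + 0.0400000 = 0.0733333
z = d/√Var(d) = 1.500304 / √0.0733333 = 1.500304 / 0.270801 = 5.540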